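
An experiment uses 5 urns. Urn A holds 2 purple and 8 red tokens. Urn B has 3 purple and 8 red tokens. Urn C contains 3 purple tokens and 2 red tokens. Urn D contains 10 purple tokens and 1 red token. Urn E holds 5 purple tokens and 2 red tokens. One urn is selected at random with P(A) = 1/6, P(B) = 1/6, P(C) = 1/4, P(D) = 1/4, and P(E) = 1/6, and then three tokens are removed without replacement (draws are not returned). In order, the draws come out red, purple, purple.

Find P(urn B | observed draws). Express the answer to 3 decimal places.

0.070

Compute the likelihood of the observed sequence for each case: P(data | urn A) = (8/10)(2/9)(1/8) = 0.022222; P(data | urn B) = (8/11)(3/10)(2/9) = 0.048485; P(data | urn C) = (2/5)(3/4)(2/3) = 0.2; P(data | urn D) = (1/11)(10/10)(9/9) = 0.090909; P(data | urn E) = (2/7)(5/6)(4/5) = 0.19048.
Multiplying each by its prior: 1/6 · 0.022222 = 0.0037037, 1/6 · 0.048485 = 0.0080808, 1/4 · 0.2 = 0.05, 1/4 · 0.090909 = 0.022727, 1/6 · 0.19048 = 0.031746; summing to 0.11626.
Hence P(urn B | data) = (0.0080808) / (0.11626) = 0.069508.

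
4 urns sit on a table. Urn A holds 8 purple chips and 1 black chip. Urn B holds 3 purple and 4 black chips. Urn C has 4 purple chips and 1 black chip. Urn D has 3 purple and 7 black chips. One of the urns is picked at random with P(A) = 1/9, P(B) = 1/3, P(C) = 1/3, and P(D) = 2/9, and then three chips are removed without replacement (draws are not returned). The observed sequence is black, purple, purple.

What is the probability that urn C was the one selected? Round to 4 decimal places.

0.5125

The likelihood of the observed sequence under each hypothesis: P(data | urn A) = (1/9)(8/8)(7/7) = 0.11111; P(data | urn B) = (4/7)(3/6)(2/5) = 0.11429; P(data | urn C) = (1/5)(4/4)(3/3) = 0.2; P(data | urn D) = (7/10)(3/9)(2/8) = 0.058333.
The prior-weighted likelihoods are 1/9 · 0.11111 = 0.012346, 1/3 · 0.11429 = 0.038095, 1/3 · 0.2 = 0.066667, 2/9 · 0.058333 = 0.012963; these sum to 0.13007.
So P(urn C | data) = (0.066667) / (0.13007) = 0.51254.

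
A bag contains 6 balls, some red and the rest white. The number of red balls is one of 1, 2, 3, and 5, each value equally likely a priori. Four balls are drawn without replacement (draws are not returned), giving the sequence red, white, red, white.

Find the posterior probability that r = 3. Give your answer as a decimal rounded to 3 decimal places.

Compute the likelihood of the observed sequence for each case: P(data | r = 1) = (1/6)(5/5)(0/4) = 0; P(data | r = 2) = (2/6)(4/5)(1/4)(3/3) = 1/15; P(data | r = 3) = (3/6)(3/5)(2/4)(2/3) = 1/10; P(data | r = 5) = (5/6)(1/5)(4/4)(0/3) = 0.
The prior-weighted likelihoods are 1/4 · 0 = 0, 1/4 · 1/15 = 1/60, 1/4 · 1/10 = 1/40, 1/4 · 0 = 0; these sum to 1/24.
So P(r = 3 | data) = (1/40) / (1/24) = 3/5.

0.600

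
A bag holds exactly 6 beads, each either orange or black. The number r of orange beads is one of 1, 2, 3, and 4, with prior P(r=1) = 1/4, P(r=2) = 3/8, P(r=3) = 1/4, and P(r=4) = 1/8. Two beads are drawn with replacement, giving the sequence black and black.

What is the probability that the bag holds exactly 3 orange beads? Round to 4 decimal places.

For each hypothesis, P(data | H) works out to: P(data | r = 1) = (5/6)(5/6) = 25/36; P(data | r = 2) = (4/6)(4/6) = 4/9; P(data | r = 3) = (3/6)(3/6) = 1/4; P(data | r = 4) = (2/6)(2/6) = 1/9.
Multiplying each by its prior: 1/4 · 25/36 = 25/144, 3/8 · 4/9 = 1/6, 1/4 · 1/4 = 1/16, 1/8 · 1/9 = 1/72; these sum to 5/12.
So P(r = 3 | data) = (1/16) / (5/12) = 3/20.

0.1500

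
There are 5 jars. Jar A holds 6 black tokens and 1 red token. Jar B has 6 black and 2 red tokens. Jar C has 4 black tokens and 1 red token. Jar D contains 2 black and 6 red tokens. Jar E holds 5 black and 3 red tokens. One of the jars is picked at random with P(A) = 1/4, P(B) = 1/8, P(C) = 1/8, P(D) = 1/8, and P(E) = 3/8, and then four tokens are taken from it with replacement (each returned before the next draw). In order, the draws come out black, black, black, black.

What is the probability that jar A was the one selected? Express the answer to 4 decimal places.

0.4762

For each hypothesis, P(data | H) works out to: P(data | jar A) = (6/7)(6/7)(6/7)(6/7) = 0.53978; P(data | jar B) = (6/8)(6/8)(6/8)(6/8) = 0.31641; P(data | jar C) = (4/5)(4/5)(4/5)(4/5) = 0.4096; P(data | jar D) = (2/8)(2/8)(2/8)(2/8) = 0.0039062; P(data | jar E) = (5/8)(5/8)(5/8)(5/8) = 0.15259.
Multiplying each by its prior: 1/4 · 0.53978 = 0.13494, 1/8 · 0.31641 = 0.039551, 1/8 · 0.4096 = 0.0512, 1/8 · 0.0039062 = 0.00048828, 3/8 · 0.15259 = 0.05722; summing to 0.2834.
So P(jar A | data) = (0.13494) / (0.2834) = 0.47615.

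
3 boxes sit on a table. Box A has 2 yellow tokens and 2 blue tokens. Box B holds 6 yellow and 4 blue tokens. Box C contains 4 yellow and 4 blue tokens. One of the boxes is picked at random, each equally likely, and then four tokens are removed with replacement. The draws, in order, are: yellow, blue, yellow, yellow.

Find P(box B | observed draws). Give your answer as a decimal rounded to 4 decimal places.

0.4087

For each hypothesis, P(data | H) works out to: P(data | box A) = (2/4)(2/4)(2/4)(2/4) = 0.0625; P(data | box B) = (6/10)(4/10)(6/10)(6/10) = 0.0864; P(data | box C) = (4/8)(4/8)(4/8)(4/8) = 0.0625.
Weighting by the prior gives 1/3 · 0.0625 = 0.020833, 1/3 · 0.0864 = 0.0288, 1/3 · 0.0625 = 0.020833; these sum to 0.070467.
Therefore the posterior P(box B | data) = (0.0288) / (0.070467) = 0.4087.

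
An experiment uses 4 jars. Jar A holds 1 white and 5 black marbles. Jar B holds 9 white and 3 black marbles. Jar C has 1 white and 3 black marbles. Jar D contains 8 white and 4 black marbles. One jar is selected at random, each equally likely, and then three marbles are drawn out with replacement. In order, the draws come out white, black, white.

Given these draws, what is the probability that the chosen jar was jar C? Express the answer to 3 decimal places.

For each hypothesis, P(data | H) works out to: P(data | jar A) = (1/6)(5/6)(1/6) = 0.023148; P(data | jar B) = (9/12)(3/12)(9/12) = 0.14062; P(data | jar C) = (1/4)(3/4)(1/4) = 0.046875; P(data | jar D) = (8/12)(4/12)(8/12) = 0.14815.
Multiplying each by its prior: 1/4 · 0.023148 = 0.005787, 1/4 · 0.14062 = 0.035156, 1/4 · 0.046875 = 0.011719, 1/4 · 0.14815 = 0.037037; summing to 0.089699.
By Bayes' rule, P(jar C | data) = (0.011719) / (0.089699) = 0.13065.

0.131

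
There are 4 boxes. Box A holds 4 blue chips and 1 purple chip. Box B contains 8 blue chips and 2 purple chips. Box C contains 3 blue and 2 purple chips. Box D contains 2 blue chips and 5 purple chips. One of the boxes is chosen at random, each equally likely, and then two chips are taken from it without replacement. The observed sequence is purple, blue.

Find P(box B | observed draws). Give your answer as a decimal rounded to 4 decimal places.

For each hypothesis, P(data | H) works out to: P(data | box A) = (1/5)(4/4) = 0.2; P(data | box B) = (2/10)(8/9) = 0.17778; P(data | box C) = (2/5)(3/4) = 0.3; P(data | box D) = (5/7)(2/6) = 0.2381.
Multiplying each by its prior: 1/4 · 0.2 = 0.05, 1/4 · 0.17778 = 0.044444, 1/4 · 0.3 = 0.075, 1/4 · 0.2381 = 0.059524; summing to 0.22897.
Hence P(box B | data) = (0.044444) / (0.22897) = 0.19411.

0.1941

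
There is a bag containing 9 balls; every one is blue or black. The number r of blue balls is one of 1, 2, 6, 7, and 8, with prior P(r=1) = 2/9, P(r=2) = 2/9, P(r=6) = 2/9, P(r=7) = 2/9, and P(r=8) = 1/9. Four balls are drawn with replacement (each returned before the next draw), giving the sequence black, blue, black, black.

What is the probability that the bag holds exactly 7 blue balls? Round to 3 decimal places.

0.039

Under each hypothesis, the probability of the observed sequence is: P(data | r = 1) = (8/9)(1/9)(8/9)(8/9) = 0.078037; P(data | r = 2) = (7/9)(2/9)(7/9)(7/9) = 0.10456; P(data | r = 6) = (3/9)(6/9)(3/9)(3/9) = 0.024691; P(data | r = 7) = (2/9)(7/9)(2/9)(2/9) = 0.0085353; P(data | r = 8) = (1/9)(8/9)(1/9)(1/9) = 0.0012193.
The prior-weighted likelihoods are 2/9 · 0.078037 = 0.017342, 2/9 · 0.10456 = 0.023235, 2/9 · 0.024691 = 0.005487, 2/9 · 0.0085353 = 0.0018967, 1/9 · 0.0012193 = 0.00013548; these sum to 0.048096.
Hence P(r = 7 | data) = (0.0018967) / (0.048096) = 0.039437.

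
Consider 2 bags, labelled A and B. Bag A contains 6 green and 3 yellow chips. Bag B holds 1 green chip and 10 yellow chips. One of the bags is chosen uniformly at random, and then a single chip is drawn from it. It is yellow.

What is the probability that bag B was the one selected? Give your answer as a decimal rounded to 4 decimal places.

0.7317

The likelihood of this draw under each hypothesis: P(data | bag A) = (3/9) = 1/3; P(data | bag B) = (10/11) = 10/11.
Weighting by the prior gives 1/2 · 1/3 = 1/6, 1/2 · 10/11 = 5/11; with total 41/66.
By Bayes' rule, P(bag B | data) = (5/11) / (41/66) = 30/41.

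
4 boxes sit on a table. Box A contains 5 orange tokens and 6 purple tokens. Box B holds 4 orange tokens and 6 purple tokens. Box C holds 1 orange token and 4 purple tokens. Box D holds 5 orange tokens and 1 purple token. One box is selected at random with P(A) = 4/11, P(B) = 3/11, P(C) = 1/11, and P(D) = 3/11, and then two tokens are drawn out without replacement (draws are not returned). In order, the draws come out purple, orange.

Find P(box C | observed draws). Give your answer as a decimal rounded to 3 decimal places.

0.077

Compute the likelihood of the observed sequence for each case: P(data | box A) = (6/11)(5/10) = 3/11; P(data | box B) = (6/10)(4/9) = 4/15; P(data | box C) = (4/5)(1/4) = 1/5; P(data | box D) = (1/6)(5/5) = 1/6.
Weighting by the prior gives 4/11 · 3/11 = 12/121, 3/11 · 4/15 = 4/55, 1/11 · 1/5 = 1/55, 3/11 · 1/6 = 1/22; with total 57/242.
So P(box C | data) = (1/55) / (57/242) = 22/285.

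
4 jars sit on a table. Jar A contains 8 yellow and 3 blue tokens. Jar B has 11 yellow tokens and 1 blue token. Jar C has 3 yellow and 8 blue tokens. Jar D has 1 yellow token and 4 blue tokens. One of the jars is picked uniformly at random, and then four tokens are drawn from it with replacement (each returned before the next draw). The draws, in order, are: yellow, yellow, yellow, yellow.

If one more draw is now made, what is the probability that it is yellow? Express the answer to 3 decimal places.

0.859

For each hypothesis, P(data | H) works out to: P(data | jar A) = (8/11)(8/11)(8/11)(8/11) = 0.27976; P(data | jar B) = (11/12)(11/12)(11/12)(11/12) = 0.70607; P(data | jar C) = (3/11)(3/11)(3/11)(3/11) = 0.0055324; P(data | jar D) = (1/5)(1/5)(1/5)(1/5) = 0.0016.
Weighting by the prior gives 1/4 · 0.27976 = 0.069941, 1/4 · 0.70607 = 0.17652, 1/4 · 0.0055324 = 0.0013831, 1/4 · 0.0016 = 0.0004; these sum to 0.24824.
Normalising, the posterior is P(jar A | data) = 0.28175, P(jar B | data) = 0.71107, P(jar C | data) = 0.0055716, P(jar D | data) = 0.0016113.
So P(yellow next | data) = Σ P(yellow next | H) P(H | data) = (8/11)(0.28175) + (11/12)(0.71107) + (3/11)(0.0055716) + (1/5)(0.0016113) = 0.85856.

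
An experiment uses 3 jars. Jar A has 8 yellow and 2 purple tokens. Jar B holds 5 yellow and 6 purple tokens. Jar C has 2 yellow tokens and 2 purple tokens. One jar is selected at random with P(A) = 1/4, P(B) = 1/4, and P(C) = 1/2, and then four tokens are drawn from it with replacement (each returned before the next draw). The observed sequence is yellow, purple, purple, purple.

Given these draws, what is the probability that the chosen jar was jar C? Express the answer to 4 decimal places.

The likelihood of the observed sequence under each hypothesis: P(data | jar A) = (8/10)(2/10)(2/10)(2/10) = 0.0064; P(data | jar B) = (5/11)(6/11)(6/11)(6/11) = 0.073765; P(data | jar C) = (2/4)(2/4)(2/4)(2/4) = 0.0625.
Weighting by the prior gives 1/4 · 0.0064 = 0.0016, 1/4 · 0.073765 = 0.018441, 1/2 · 0.0625 = 0.03125; summing to 0.051291.
Therefore the posterior P(jar C | data) = (0.03125) / (0.051291) = 0.60926.

0.6093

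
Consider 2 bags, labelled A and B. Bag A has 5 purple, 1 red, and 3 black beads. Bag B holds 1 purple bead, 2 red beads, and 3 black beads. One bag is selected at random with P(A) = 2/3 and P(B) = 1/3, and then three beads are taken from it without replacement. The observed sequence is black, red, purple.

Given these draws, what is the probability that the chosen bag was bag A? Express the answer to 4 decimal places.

0.5435

Under each hypothesis, the probability of the observed sequence is: P(data | bag A) = (3/9)(1/8)(5/7) = 5/168; P(data | bag B) = (3/6)(2/5)(1/4) = 1/20.
Multiplying each by its prior: 2/3 · 5/168 = 5/252, 1/3 · 1/20 = 1/60; with total 23/630.
By Bayes' rule, P(bag A | data) = (5/252) / (23/630) = 25/46.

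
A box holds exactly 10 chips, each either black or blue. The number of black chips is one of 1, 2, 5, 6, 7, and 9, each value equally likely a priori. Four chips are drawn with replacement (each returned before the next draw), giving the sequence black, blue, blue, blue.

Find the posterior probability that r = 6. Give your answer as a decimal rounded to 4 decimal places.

0.1297

For each hypothesis, P(data | H) works out to: P(data | r = 1) = (1/10)(9/10)(9/10)(9/10) = 0.0729; P(data | r = 2) = (2/10)(8/10)(8/10)(8/10) = 0.1024; P(data | r = 5) = (5/10)(5/10)(5/10)(5/10) = 0.0625; P(data | r = 6) = (6/10)(4/10)(4/10)(4/10) = 0.0384; P(data | r = 7) = (7/10)(3/10)(3/10)(3/10) = 0.0189; P(data | r = 9) = (9/10)(1/10)(1/10)(1/10) = 0.0009.
The prior-weighted likelihoods are 1/6 · 0.0729 = 0.01215, 1/6 · 0.1024 = 0.017067, 1/6 · 0.0625 = 0.010417, 1/6 · 0.0384 = 0.0064, 1/6 · 0.0189 = 0.00315, 1/6 · 0.0009 = 0.00015; with total 0.049333.
Hence P(r = 6 | data) = (0.0064) / (0.049333) = 0.12973.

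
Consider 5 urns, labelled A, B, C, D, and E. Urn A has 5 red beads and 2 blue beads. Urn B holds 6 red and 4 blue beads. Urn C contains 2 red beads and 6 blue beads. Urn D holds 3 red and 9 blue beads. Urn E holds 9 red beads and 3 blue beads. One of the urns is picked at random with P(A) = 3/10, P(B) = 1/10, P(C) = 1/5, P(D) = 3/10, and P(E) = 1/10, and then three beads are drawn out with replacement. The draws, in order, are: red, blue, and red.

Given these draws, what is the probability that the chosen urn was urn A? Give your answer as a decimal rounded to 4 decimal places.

0.4573

For each hypothesis, P(data | H) works out to: P(data | urn A) = (5/7)(2/7)(5/7) = 0.14577; P(data | urn B) = (6/10)(4/10)(6/10) = 0.144; P(data | urn C) = (2/8)(6/8)(2/8) = 0.046875; P(data | urn D) = (3/12)(9/12)(3/12) = 0.046875; P(data | urn E) = (9/12)(3/12)(9/12) = 0.14062.
The prior-weighted likelihoods are 3/10 · 0.14577 = 0.043732, 1/10 · 0.144 = 0.0144, 1/5 · 0.046875 = 0.009375, 3/10 · 0.046875 = 0.014063, 1/10 · 0.14062 = 0.014063; summing to 0.095632.
Hence P(urn A | data) = (0.043732) / (0.095632) = 0.45729.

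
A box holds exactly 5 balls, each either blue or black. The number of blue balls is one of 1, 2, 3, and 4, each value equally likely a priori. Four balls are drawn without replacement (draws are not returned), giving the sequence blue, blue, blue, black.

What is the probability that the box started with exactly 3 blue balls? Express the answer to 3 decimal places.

Under each hypothesis, the probability of the observed sequence is: P(data | r = 1) = (1/5)(0/4) = 0; P(data | r = 2) = (2/5)(1/4)(0/3) = 0; P(data | r = 3) = (3/5)(2/4)(1/3)(2/2) = 1/10; P(data | r = 4) = (4/5)(3/4)(2/3)(1/2) = 1/5.
Weighting by the prior gives 1/4 · 0 = 0, 1/4 · 0 = 0, 1/4 · 1/10 = 1/40, 1/4 · 1/5 = 1/20; these sum to 3/40.
By Bayes' rule, P(r = 3 | data) = (1/40) / (3/40) = 1/3.

0.333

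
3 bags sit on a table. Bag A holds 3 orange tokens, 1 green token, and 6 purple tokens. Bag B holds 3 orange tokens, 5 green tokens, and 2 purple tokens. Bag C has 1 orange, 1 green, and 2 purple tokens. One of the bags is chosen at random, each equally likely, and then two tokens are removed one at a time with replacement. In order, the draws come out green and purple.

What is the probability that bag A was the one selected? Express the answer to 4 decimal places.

For each hypothesis, P(data | H) works out to: P(data | bag A) = (1/10)(6/10) = 3/50; P(data | bag B) = (5/10)(2/10) = 1/10; P(data | bag C) = (1/4)(2/4) = 1/8.
Weighting by the prior gives 1/3 · 3/50 = 1/50, 1/3 · 1/10 = 1/30, 1/3 · 1/8 = 1/24; summing to 19/200.
Therefore the posterior P(bag A | data) = (1/50) / (19/200) = 4/19.

0.2105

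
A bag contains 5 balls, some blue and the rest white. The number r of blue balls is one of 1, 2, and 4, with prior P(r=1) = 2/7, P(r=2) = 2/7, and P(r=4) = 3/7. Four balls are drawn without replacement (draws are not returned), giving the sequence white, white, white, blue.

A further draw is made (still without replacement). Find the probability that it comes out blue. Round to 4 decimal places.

Compute the likelihood of the observed sequence for each case: P(data | r = 1) = (4/5)(3/4)(2/3)(1/2) = 1/5; P(data | r = 2) = (3/5)(2/4)(1/3)(2/2) = 1/10; P(data | r = 4) = (1/5)(0/4) = 0.
Weighting by the prior gives 2/7 · 1/5 = 2/35, 2/7 · 1/10 = 1/35, 3/7 · 0 = 0; summing to 3/35.
The posterior is then P(r = 1 | data) = 2/3, P(r = 2 | data) = 1/3, P(r = 4 | data) = 0.
Averaging over the posterior, P(blue next | data) = (0)(2/3) + (1)(1/3) = 1/3.

0.3333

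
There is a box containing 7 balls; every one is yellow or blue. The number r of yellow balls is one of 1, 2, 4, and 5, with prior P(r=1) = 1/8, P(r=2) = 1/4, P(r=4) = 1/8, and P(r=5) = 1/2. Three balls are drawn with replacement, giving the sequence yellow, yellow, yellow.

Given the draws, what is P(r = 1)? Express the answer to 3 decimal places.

0.002

Compute the likelihood of the observed sequence for each case: P(data | r = 1) = (1/7)(1/7)(1/7) = 0.0029155; P(data | r = 2) = (2/7)(2/7)(2/7) = 0.023324; P(data | r = 4) = (4/7)(4/7)(4/7) = 0.18659; P(data | r = 5) = (5/7)(5/7)(5/7) = 0.36443.
Multiplying each by its prior: 1/8 · 0.0029155 = 0.00036443, 1/4 · 0.023324 = 0.0058309, 1/8 · 0.18659 = 0.023324, 1/2 · 0.36443 = 0.18222; summing to 0.21173.
By Bayes' rule, P(r = 1 | data) = (0.00036443) / (0.21173) = 0.0017212.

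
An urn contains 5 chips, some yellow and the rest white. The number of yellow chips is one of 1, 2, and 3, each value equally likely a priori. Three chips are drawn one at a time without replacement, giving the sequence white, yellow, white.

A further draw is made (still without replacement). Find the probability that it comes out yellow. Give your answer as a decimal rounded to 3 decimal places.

0.400

Under each hypothesis, the probability of the observed sequence is: P(data | r = 1) = (4/5)(1/4)(3/3) = 1/5; P(data | r = 2) = (3/5)(2/4)(2/3) = 1/5; P(data | r = 3) = (2/5)(3/4)(1/3) = 1/10.
Multiplying each by its prior: 1/3 · 1/5 = 1/15, 1/3 · 1/5 = 1/15, 1/3 · 1/10 = 1/30; summing to 1/6.
The posterior is then P(r = 1 | data) = 2/5, P(r = 2 | data) = 2/5, P(r = 3 | data) = 1/5.
So P(yellow next | data) = Σ P(yellow next | H) P(H | data) = (0)(2/5) + (1/2)(2/5) + (1)(1/5) = 2/5.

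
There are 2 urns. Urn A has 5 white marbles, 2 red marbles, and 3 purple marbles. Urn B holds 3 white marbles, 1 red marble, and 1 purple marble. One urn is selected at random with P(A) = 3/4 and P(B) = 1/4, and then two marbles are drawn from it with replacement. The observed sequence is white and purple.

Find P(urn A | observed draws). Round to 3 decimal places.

The likelihood of the observed sequence under each hypothesis: P(data | urn A) = (5/10)(3/10) = 3/20; P(data | urn B) = (3/5)(1/5) = 3/25.
Multiplying each by its prior: 3/4 · 3/20 = 9/80, 1/4 · 3/25 = 3/100; summing to 57/400.
By Bayes' rule, P(urn A | data) = (9/80) / (57/400) = 15/19.

0.789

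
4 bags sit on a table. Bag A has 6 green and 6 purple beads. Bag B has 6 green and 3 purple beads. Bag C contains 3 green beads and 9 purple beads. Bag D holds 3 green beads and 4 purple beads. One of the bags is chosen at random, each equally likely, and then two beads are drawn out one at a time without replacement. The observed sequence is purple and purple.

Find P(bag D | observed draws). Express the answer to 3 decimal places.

0.250

Under each hypothesis, the probability of the observed sequence is: P(data | bag A) = (6/12)(5/11) = 0.22727; P(data | bag B) = (3/9)(2/8) = 0.083333; P(data | bag C) = (9/12)(8/11) = 0.54545; P(data | bag D) = (4/7)(3/6) = 0.28571.
Multiplying each by its prior: 1/4 · 0.22727 = 0.056818, 1/4 · 0.083333 = 0.020833, 1/4 · 0.54545 = 0.13636, 1/4 · 0.28571 = 0.071429; with total 0.28544.
By Bayes' rule, P(bag D | data) = (0.071429) / (0.28544) = 0.25024.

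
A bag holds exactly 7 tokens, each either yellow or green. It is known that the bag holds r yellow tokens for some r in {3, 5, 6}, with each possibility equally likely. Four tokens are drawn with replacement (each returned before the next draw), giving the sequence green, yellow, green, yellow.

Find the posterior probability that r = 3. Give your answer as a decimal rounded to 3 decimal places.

0.514

Compute the likelihood of the observed sequence for each case: P(data | r = 3) = (4/7)(3/7)(4/7)(3/7) = 0.059975; P(data | r = 5) = (2/7)(5/7)(2/7)(5/7) = 0.041649; P(data | r = 6) = (1/7)(6/7)(1/7)(6/7) = 0.014994.
The prior-weighted likelihoods are 1/3 · 0.059975 = 0.019992, 1/3 · 0.041649 = 0.013883, 1/3 · 0.014994 = 0.0049979; these sum to 0.038873.
So P(r = 3 | data) = (0.019992) / (0.038873) = 0.51429.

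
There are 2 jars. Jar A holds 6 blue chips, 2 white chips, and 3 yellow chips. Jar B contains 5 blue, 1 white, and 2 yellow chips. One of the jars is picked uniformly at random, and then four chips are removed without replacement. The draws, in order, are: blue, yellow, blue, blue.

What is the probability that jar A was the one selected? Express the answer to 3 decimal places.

0.389

Under each hypothesis, the probability of the observed sequence is: P(data | jar A) = (6/11)(3/10)(5/9)(4/8) = 1/22; P(data | jar B) = (5/8)(2/7)(4/6)(3/5) = 1/14.
The prior-weighted likelihoods are 1/2 · 1/22 = 1/44, 1/2 · 1/14 = 1/28; with total 9/154.
Therefore the posterior P(jar A | data) = (1/44) / (9/154) = 7/18.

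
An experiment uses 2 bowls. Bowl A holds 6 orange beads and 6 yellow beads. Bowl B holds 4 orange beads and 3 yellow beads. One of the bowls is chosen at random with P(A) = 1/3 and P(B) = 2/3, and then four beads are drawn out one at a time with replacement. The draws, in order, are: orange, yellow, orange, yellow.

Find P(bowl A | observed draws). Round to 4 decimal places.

0.3426

Under each hypothesis, the probability of the observed sequence is: P(data | bowl A) = (6/12)(6/12)(6/12)(6/12) = 0.0625; P(data | bowl B) = (4/7)(3/7)(4/7)(3/7) = 0.059975.
Multiplying each by its prior: 1/3 · 0.0625 = 0.020833, 2/3 · 0.059975 = 0.039983; summing to 0.060817.
So P(bowl A | data) = (0.020833) / (0.060817) = 0.34256.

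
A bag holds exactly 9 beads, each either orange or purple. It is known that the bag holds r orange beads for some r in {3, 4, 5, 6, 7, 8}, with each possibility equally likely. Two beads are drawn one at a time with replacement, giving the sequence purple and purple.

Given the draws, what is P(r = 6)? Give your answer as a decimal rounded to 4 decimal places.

0.0989

Under each hypothesis, the probability of the observed sequence is: P(data | r = 3) = (6/9)(6/9) = 4/9; P(data | r = 4) = (5/9)(5/9) = 25/81; P(data | r = 5) = (4/9)(4/9) = 16/81; P(data | r = 6) = (3/9)(3/9) = 1/9; P(data | r = 7) = (2/9)(2/9) = 4/81; P(data | r = 8) = (1/9)(1/9) = 1/81.
Weighting by the prior gives 1/6 · 4/9 = 2/27, 1/6 · 25/81 = 25/486, 1/6 · 16/81 = 8/243, 1/6 · 1/9 = 1/54, 1/6 · 4/81 = 2/243, 1/6 · 1/81 = 1/486; with total 91/486.
Therefore the posterior P(r = 6 | data) = (1/54) / (91/486) = 9/91.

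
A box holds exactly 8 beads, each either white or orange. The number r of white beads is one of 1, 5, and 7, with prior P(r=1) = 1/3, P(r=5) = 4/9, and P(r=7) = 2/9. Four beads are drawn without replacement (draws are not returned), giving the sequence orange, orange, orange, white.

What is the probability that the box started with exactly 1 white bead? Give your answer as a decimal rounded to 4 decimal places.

Under each hypothesis, the probability of the observed sequence is: P(data | r = 1) = (7/8)(6/7)(5/6)(1/5) = 1/8; P(data | r = 5) = (3/8)(2/7)(1/6)(5/5) = 1/56; P(data | r = 7) = (1/8)(0/7) = 0.
Multiplying each by its prior: 1/3 · 1/8 = 1/24, 4/9 · 1/56 = 1/126, 2/9 · 0 = 0; with total 25/504.
By Bayes' rule, P(r = 1 | data) = (1/24) / (25/504) = 21/25.

0.8400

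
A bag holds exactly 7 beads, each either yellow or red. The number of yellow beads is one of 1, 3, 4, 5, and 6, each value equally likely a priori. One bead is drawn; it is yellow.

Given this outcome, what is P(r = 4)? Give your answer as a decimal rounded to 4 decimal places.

0.2105

Under each hypothesis, the probability of this draw is: P(data | r = 1) = (1/7) = 1/7; P(data | r = 3) = (3/7) = 3/7; P(data | r = 4) = (4/7) = 4/7; P(data | r = 5) = (5/7) = 5/7; P(data | r = 6) = (6/7) = 6/7.
Multiplying each by its prior: 1/5 · 1/7 = 1/35, 1/5 · 3/7 = 3/35, 1/5 · 4/7 = 4/35, 1/5 · 5/7 = 1/7, 1/5 · 6/7 = 6/35; summing to 19/35.
Therefore the posterior P(r = 4 | data) = (4/35) / (19/35) = 4/19.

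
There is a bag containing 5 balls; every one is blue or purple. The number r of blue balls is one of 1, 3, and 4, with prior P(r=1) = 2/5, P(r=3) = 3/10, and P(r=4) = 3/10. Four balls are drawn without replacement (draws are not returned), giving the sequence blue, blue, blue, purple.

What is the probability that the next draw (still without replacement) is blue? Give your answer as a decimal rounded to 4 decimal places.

Under each hypothesis, the probability of the observed sequence is: P(data | r = 1) = (1/5)(0/4) = 0; P(data | r = 3) = (3/5)(2/4)(1/3)(2/2) = 1/10; P(data | r = 4) = (4/5)(3/4)(2/3)(1/2) = 1/5.
Weighting by the prior gives 2/5 · 0 = 0, 3/10 · 1/10 = 3/100, 3/10 · 1/5 = 3/50; summing to 9/100.
The posterior is then P(r = 1 | data) = 0, P(r = 3 | data) = 1/3, P(r = 4 | data) = 2/3.
So P(blue next | data) = Σ P(blue next | H) P(H | data) = (0)(1/3) + (1)(2/3) = 2/3.

0.6667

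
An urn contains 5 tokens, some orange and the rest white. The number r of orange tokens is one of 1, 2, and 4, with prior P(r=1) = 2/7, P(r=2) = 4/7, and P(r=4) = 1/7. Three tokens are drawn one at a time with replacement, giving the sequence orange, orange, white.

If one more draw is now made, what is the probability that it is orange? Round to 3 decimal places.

0.467

The likelihood of the observed sequence under each hypothesis: P(data | r = 1) = (1/5)(1/5)(4/5) = 4/125; P(data | r = 2) = (2/5)(2/5)(3/5) = 12/125; P(data | r = 4) = (4/5)(4/5)(1/5) = 16/125.
The prior-weighted likelihoods are 2/7 · 4/125 = 8/875, 4/7 · 12/125 = 48/875, 1/7 · 16/125 = 16/875; summing to 72/875.
Dividing through by the total gives posterior P(r = 1 | data) = 1/9, P(r = 2 | data) = 2/3, P(r = 4 | data) = 2/9.
The predictive probability is P(orange next | data) = (1/5)(1/9) + (2/5)(2/3) + (4/5)(2/9) = 7/15.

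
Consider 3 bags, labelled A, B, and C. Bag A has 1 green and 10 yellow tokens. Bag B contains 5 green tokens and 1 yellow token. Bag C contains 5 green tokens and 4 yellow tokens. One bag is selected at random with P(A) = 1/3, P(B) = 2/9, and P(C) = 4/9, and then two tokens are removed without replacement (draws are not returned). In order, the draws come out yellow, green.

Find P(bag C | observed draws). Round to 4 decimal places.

Compute the likelihood of the observed sequence for each case: P(data | bag A) = (10/11)(1/10) = 1/11; P(data | bag B) = (1/6)(5/5) = 1/6; P(data | bag C) = (4/9)(5/8) = 5/18.
Multiplying each by its prior: 1/3 · 1/11 = 1/33, 2/9 · 1/6 = 1/27, 4/9 · 5/18 = 10/81; these sum to 170/891.
By Bayes' rule, P(bag C | data) = (10/81) / (170/891) = 11/17.

0.6471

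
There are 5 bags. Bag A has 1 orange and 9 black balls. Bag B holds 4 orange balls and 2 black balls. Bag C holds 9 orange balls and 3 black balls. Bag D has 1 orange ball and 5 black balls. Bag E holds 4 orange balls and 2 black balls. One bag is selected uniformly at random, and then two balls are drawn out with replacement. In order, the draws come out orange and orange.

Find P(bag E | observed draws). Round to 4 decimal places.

0.2985

For each hypothesis, P(data | H) works out to: P(data | bag A) = (1/10)(1/10) = 0.01; P(data | bag B) = (4/6)(4/6) = 0.44444; P(data | bag C) = (9/12)(9/12) = 0.5625; P(data | bag D) = (1/6)(1/6) = 0.027778; P(data | bag E) = (4/6)(4/6) = 0.44444.
Weighting by the prior gives 1/5 · 0.01 = 0.002, 1/5 · 0.44444 = 0.088889, 1/5 · 0.5625 = 0.1125, 1/5 · 0.027778 = 0.0055556, 1/5 · 0.44444 = 0.088889; summing to 0.29783.
So P(bag E | data) = (0.088889) / (0.29783) = 0.29845.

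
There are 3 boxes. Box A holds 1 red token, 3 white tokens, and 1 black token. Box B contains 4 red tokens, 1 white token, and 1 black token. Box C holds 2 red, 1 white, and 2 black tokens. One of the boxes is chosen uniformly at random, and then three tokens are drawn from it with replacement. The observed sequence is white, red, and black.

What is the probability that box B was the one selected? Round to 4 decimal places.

The likelihood of the observed sequence under each hypothesis: P(data | box A) = (3/5)(1/5)(1/5) = 0.024; P(data | box B) = (1/6)(4/6)(1/6) = 0.018519; P(data | box C) = (1/5)(2/5)(2/5) = 0.032.
Weighting by the prior gives 1/3 · 0.024 = 0.008, 1/3 · 0.018519 = 0.0061728, 1/3 · 0.032 = 0.010667; with total 0.02484.
By Bayes' rule, P(box B | data) = (0.0061728) / (0.02484) = 0.24851.

0.2485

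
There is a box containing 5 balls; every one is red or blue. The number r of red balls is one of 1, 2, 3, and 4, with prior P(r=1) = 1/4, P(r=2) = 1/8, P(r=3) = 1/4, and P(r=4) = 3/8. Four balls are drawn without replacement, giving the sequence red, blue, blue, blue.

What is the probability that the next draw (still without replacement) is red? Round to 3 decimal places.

The likelihood of the observed sequence under each hypothesis: P(data | r = 1) = (1/5)(4/4)(3/3)(2/2) = 1/5; P(data | r = 2) = (2/5)(3/4)(2/3)(1/2) = 1/10; P(data | r = 3) = (3/5)(2/4)(1/3)(0/2) = 0; P(data | r = 4) = (4/5)(1/4)(0/3) = 0.
The prior-weighted likelihoods are 1/4 · 1/5 = 1/20, 1/8 · 1/10 = 1/80, 1/4 · 0 = 0, 3/8 · 0 = 0; summing to 1/16.
The posterior is then P(r = 1 | data) = 4/5, P(r = 2 | data) = 1/5, P(r = 3 | data) = 0, P(r = 4 | data) = 0.
So P(red next | data) = Σ P(red next | H) P(H | data) = (0)(4/5) + (1)(1/5) = 1/5.

0.200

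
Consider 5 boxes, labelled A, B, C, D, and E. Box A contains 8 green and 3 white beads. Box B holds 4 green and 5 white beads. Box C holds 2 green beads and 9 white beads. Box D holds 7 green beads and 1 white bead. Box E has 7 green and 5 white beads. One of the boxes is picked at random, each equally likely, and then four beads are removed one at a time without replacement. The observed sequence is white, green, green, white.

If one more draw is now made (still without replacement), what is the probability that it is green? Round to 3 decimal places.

0.533

Compute the likelihood of the observed sequence for each case: P(data | box A) = (3/11)(8/10)(7/9)(2/8) = 0.042424; P(data | box B) = (5/9)(4/8)(3/7)(4/6) = 0.079365; P(data | box C) = (9/11)(2/10)(1/9)(8/8) = 0.018182; P(data | box D) = (1/8)(7/7)(6/6)(0/5) = 0; P(data | box E) = (5/12)(7/11)(6/10)(4/9) = 0.070707.
Multiplying each by its prior: 1/5 · 0.042424 = 0.0084848, 1/5 · 0.079365 = 0.015873, 1/5 · 0.018182 = 0.0036364, 1/5 · 0 = 0, 1/5 · 0.070707 = 0.014141; these sum to 0.042136.
The posterior is then P(box A | data) = 0.20137, P(box B | data) = 0.37671, P(box C | data) = 0.086301, P(box D | data) = 0, P(box E | data) = 0.33562.
Averaging over the posterior, P(green next | data) = (6/7)(0.20137) + (2/5)(0.37671) + (0)(0.086301) + (5/8)(0.33562) = 0.53305.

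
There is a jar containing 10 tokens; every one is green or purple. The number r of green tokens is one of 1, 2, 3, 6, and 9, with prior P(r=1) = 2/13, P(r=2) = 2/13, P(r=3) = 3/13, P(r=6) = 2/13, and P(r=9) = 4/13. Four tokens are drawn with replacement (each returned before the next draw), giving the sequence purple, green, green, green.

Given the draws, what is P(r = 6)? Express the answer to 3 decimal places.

The likelihood of the observed sequence under each hypothesis: P(data | r = 1) = (9/10)(1/10)(1/10)(1/10) = 0.0009; P(data | r = 2) = (8/10)(2/10)(2/10)(2/10) = 0.0064; P(data | r = 3) = (7/10)(3/10)(3/10)(3/10) = 0.0189; P(data | r = 6) = (4/10)(6/10)(6/10)(6/10) = 0.0864; P(data | r = 9) = (1/10)(9/10)(9/10)(9/10) = 0.0729.
Weighting by the prior gives 2/13 · 0.0009 = 0.00013846, 2/13 · 0.0064 = 0.00098462, 3/13 · 0.0189 = 0.0043615, 2/13 · 0.0864 = 0.013292, 4/13 · 0.0729 = 0.022431; these sum to 0.041208.
So P(r = 6 | data) = (0.013292) / (0.041208) = 0.32257.

0.323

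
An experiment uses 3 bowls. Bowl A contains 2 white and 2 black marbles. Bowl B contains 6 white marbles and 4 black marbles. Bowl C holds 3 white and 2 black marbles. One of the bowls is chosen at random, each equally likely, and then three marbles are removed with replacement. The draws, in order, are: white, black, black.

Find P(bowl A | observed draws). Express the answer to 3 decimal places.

0.394

Under each hypothesis, the probability of the observed sequence is: P(data | bowl A) = (2/4)(2/4)(2/4) = 0.125; P(data | bowl B) = (6/10)(4/10)(4/10) = 0.096; P(data | bowl C) = (3/5)(2/5)(2/5) = 0.096.
Multiplying each by its prior: 1/3 · 0.125 = 0.041667, 1/3 · 0.096 = 0.032, 1/3 · 0.096 = 0.032; with total 0.10567.
So P(bowl A | data) = (0.041667) / (0.10567) = 0.39432.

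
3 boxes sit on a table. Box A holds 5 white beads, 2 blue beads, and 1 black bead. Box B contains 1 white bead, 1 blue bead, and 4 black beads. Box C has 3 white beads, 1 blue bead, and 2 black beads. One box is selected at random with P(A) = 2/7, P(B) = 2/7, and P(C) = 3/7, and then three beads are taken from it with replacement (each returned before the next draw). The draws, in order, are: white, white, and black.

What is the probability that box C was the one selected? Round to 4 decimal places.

For each hypothesis, P(data | H) works out to: P(data | box A) = (5/8)(5/8)(1/8) = 0.048828; P(data | box B) = (1/6)(1/6)(4/6) = 0.018519; P(data | box C) = (3/6)(3/6)(2/6) = 0.083333.
Multiplying each by its prior: 2/7 · 0.048828 = 0.013951, 2/7 · 0.018519 = 0.005291, 3/7 · 0.083333 = 0.035714; these sum to 0.054956.
By Bayes' rule, P(box C | data) = (0.035714) / (0.054956) = 0.64987.

0.6499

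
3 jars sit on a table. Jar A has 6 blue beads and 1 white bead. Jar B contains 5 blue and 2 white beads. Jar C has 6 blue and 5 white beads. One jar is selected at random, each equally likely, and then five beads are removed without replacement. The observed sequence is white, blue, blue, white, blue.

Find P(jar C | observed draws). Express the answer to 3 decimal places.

0.476

Under each hypothesis, the probability of the observed sequence is: P(data | jar A) = (1/7)(6/6)(5/5)(0/4) = 0; P(data | jar B) = (2/7)(5/6)(4/5)(1/4)(3/3) = 1/21; P(data | jar C) = (5/11)(6/10)(5/9)(4/8)(4/7) = 10/231.
Multiplying each by its prior: 1/3 · 0 = 0, 1/3 · 1/21 = 1/63, 1/3 · 10/231 = 10/693; with total 1/33.
Hence P(jar C | data) = (10/693) / (1/33) = 10/21.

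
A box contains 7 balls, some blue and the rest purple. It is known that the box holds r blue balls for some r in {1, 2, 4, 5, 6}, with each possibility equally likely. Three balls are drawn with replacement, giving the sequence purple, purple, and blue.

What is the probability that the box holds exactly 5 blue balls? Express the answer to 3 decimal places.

0.135

Under each hypothesis, the probability of the observed sequence is: P(data | r = 1) = (6/7)(6/7)(1/7) = 0.10496; P(data | r = 2) = (5/7)(5/7)(2/7) = 0.14577; P(data | r = 4) = (3/7)(3/7)(4/7) = 0.10496; P(data | r = 5) = (2/7)(2/7)(5/7) = 0.058309; P(data | r = 6) = (1/7)(1/7)(6/7) = 0.017493.
The prior-weighted likelihoods are 1/5 · 0.10496 = 0.020991, 1/5 · 0.14577 = 0.029155, 1/5 · 0.10496 = 0.020991, 1/5 · 0.058309 = 0.011662, 1/5 · 0.017493 = 0.0034985; with total 0.086297.
So P(r = 5 | data) = (0.011662) / (0.086297) = 0.13514.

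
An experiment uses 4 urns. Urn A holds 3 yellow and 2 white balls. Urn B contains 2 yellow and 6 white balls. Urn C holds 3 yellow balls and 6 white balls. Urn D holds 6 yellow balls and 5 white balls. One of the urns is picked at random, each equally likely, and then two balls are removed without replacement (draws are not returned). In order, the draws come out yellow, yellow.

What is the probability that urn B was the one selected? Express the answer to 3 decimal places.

0.052

Compute the likelihood of the observed sequence for each case: P(data | urn A) = (3/5)(2/4) = 0.3; P(data | urn B) = (2/8)(1/7) = 0.035714; P(data | urn C) = (3/9)(2/8) = 0.083333; P(data | urn D) = (6/11)(5/10) = 0.27273.
Multiplying each by its prior: 1/4 · 0.3 = 0.075, 1/4 · 0.035714 = 0.0089286, 1/4 · 0.083333 = 0.020833, 1/4 · 0.27273 = 0.068182; summing to 0.17294.
Hence P(urn B | data) = (0.0089286) / (0.17294) = 0.051627.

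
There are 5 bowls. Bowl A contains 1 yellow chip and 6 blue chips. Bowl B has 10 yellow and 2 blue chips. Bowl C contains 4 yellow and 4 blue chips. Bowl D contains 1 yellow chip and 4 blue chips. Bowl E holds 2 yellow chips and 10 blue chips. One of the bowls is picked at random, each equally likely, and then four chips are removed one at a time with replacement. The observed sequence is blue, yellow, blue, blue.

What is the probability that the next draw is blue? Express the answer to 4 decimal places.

The likelihood of the observed sequence under each hypothesis: P(data | bowl A) = (6/7)(1/7)(6/7)(6/7) = 0.089963; P(data | bowl B) = (2/12)(10/12)(2/12)(2/12) = 0.003858; P(data | bowl C) = (4/8)(4/8)(4/8)(4/8) = 0.0625; P(data | bowl D) = (4/5)(1/5)(4/5)(4/5) = 0.1024; P(data | bowl E) = (10/12)(2/12)(10/12)(10/12) = 0.096451.
The prior-weighted likelihoods are 1/5 · 0.089963 = 0.017993, 1/5 · 0.003858 = 0.0007716, 1/5 · 0.0625 = 0.0125, 1/5 · 0.1024 = 0.02048, 1/5 · 0.096451 = 0.01929; summing to 0.071034.
The posterior is then P(bowl A | data) = 0.25329, P(bowl B | data) = 0.010862, P(bowl C | data) = 0.17597, P(bowl D | data) = 0.28831, P(bowl E | data) = 0.27156.
So P(blue next | data) = Σ P(blue next | H) P(H | data) = (6/7)(0.25329) + (1/6)(0.010862) + (1/2)(0.17597) + (4/5)(0.28831) + (5/6)(0.27156) = 0.76385.

0.7639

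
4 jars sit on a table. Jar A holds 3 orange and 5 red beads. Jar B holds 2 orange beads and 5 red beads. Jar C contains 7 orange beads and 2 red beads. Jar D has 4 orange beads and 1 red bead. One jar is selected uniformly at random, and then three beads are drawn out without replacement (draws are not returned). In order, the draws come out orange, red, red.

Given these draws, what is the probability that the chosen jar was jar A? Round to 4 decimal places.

Compute the likelihood of the observed sequence for each case: P(data | jar A) = (3/8)(5/7)(4/6) = 5/28; P(data | jar B) = (2/7)(5/6)(4/5) = 4/21; P(data | jar C) = (7/9)(2/8)(1/7) = 1/36; P(data | jar D) = (4/5)(1/4)(0/3) = 0.
The prior-weighted likelihoods are 1/4 · 5/28 = 5/112, 1/4 · 4/21 = 1/21, 1/4 · 1/36 = 1/144, 1/4 · 0 = 0; with total 25/252.
By Bayes' rule, P(jar A | data) = (5/112) / (25/252) = 9/20.

0.4500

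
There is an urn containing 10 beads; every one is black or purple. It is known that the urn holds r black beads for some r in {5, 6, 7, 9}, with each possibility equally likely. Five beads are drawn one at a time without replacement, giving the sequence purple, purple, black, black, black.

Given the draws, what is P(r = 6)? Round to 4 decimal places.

Under each hypothesis, the probability of the observed sequence is: P(data | r = 5) = (5/10)(4/9)(5/8)(4/7)(3/6) = 0.039683; P(data | r = 6) = (4/10)(3/9)(6/8)(5/7)(4/6) = 0.047619; P(data | r = 7) = (3/10)(2/9)(7/8)(6/7)(5/6) = 0.041667; P(data | r = 9) = (1/10)(0/9) = 0.
The prior-weighted likelihoods are 1/4 · 0.039683 = 0.0099206, 1/4 · 0.047619 = 0.011905, 1/4 · 0.041667 = 0.010417, 1/4 · 0 = 0; with total 0.032242.
So P(r = 6 | data) = (0.011905) / (0.032242) = 0.36923.

0.3692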